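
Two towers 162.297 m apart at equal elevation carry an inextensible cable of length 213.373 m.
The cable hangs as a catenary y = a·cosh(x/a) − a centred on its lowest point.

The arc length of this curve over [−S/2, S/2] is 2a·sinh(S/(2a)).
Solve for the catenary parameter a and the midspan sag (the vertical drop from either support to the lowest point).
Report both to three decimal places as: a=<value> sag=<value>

a=61.662 sag=61.562

seed: a₀ = √(S³/(24(L−S))) = √(162.297³/(24·51.076)) = 59.054321
iter 1: u=1.374133  f(a)=+5.045e+00  f'(a)=-2.079e+00  a ← 59.054321 − (+5.045e+00/-2.079e+00) = 61.480581
iter 2: u=1.319905  f(a)=+3.276e-01  f'(a)=-1.817e+00  a ← 61.480581 − (+3.276e-01/-1.817e+00) = 61.660835
iter 3: u=1.316046  f(a)=+1.593e-03  f'(a)=-1.800e+00  a ← 61.660835 − (+1.593e-03/-1.800e+00) = 61.661720
iter 4: u=1.316027  f(a)=+3.809e-08  f'(a)=-1.799e+00  a ← 61.661720 − (+3.809e-08/-1.799e+00) = 61.661720
iter 5: u=1.316027  f(a)=+2.842e-14  f'(a)=-1.799e+00  a ← 61.661720 − (+2.842e-14/-1.799e+00) = 61.661720
converged: |Δa| < 1e-12 after 5 iterations
sag = a·(cosh(S/(2a)) − 1) = 61.661720·(cosh(1.316027) − 1) = 61.562373
T_max/T_min = cosh(S/(2a)) = 1.998389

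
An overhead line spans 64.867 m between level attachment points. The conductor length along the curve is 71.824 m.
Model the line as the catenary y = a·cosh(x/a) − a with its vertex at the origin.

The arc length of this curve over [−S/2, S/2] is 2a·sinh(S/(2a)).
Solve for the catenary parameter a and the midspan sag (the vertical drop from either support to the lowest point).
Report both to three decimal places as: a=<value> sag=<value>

a=41.066 sag=13.487

seed: a₀ = √(S³/(24(L−S))) = √(64.867³/(24·6.957)) = 40.431430
iter 1: u=0.802185  f(a)=+2.273e-01  f'(a)=-3.668e-01  a ← 40.431430 − (+2.273e-01/-3.668e-01) = 41.051122
iter 2: u=0.790076  f(a)=+5.331e-03  f'(a)=-3.498e-01  a ← 41.051122 − (+5.331e-03/-3.498e-01) = 41.066364
iter 3: u=0.789783  f(a)=+3.089e-06  f'(a)=-3.494e-01  a ← 41.066364 − (+3.089e-06/-3.494e-01) = 41.066373
iter 4: u=0.789782  f(a)=+1.037e-12  f'(a)=-3.494e-01  a ← 41.066373 − (+1.037e-12/-3.494e-01) = 41.066373
converged: |Δa| < 1e-12 after 4 iterations
sag = a·(cosh(S/(2a)) − 1) = 41.066373·(cosh(0.789782) − 1) = 13.487442
T_max/T_min = cosh(S/(2a)) = 1.328430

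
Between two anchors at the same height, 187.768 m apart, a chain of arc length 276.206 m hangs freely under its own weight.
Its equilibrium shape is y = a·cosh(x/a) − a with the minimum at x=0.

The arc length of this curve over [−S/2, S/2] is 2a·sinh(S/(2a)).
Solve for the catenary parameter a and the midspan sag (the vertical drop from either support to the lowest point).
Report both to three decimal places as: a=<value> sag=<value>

a=59.431 sag=90.917

seed: a₀ = √(S³/(24(L−S))) = √(187.768³/(24·88.438)) = 55.847957
iter 1: u=1.681064  f(a)=+1.337e+01  f'(a)=-4.157e+00  a ← 55.847957 − (+1.337e+01/-4.157e+00) = 59.064172
iter 2: u=1.589525  f(a)=+1.242e+00  f'(a)=-3.418e+00  a ← 59.064172 − (+1.242e+00/-3.418e+00) = 59.427565
iter 3: u=1.579806  f(a)=+1.314e-02  f'(a)=-3.346e+00  a ← 59.427565 − (+1.314e-02/-3.346e+00) = 59.431493
iter 4: u=1.579701  f(a)=+1.505e-06  f'(a)=-3.345e+00  a ← 59.431493 − (+1.505e-06/-3.345e+00) = 59.431493
iter 5: u=1.579701  f(a)=+5.684e-14  f'(a)=-3.345e+00  a ← 59.431493 − (+5.684e-14/-3.345e+00) = 59.431493
converged: |Δa| < 1e-12 after 5 iterations
sag = a·(cosh(S/(2a)) − 1) = 59.431493·(cosh(1.579701) − 1) = 90.916573
T_max/T_min = cosh(S/(2a)) = 2.529771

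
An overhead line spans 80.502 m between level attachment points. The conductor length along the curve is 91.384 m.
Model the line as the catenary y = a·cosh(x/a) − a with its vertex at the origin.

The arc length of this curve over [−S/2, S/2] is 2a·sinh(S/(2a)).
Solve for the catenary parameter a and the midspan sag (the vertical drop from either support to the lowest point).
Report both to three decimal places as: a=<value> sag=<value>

a=45.573 sag=18.961

seed: a₀ = √(S³/(24(L−S))) = √(80.502³/(24·10.882)) = 44.694082
iter 1: u=0.900589  f(a)=+4.499e-01  f'(a)=-5.276e-01  a ← 44.694082 − (+4.499e-01/-5.276e-01) = 45.546825
iter 2: u=0.883728  f(a)=+1.320e-02  f'(a)=-4.971e-01  a ← 45.546825 − (+1.320e-02/-4.971e-01) = 45.573379
iter 3: u=0.883213  f(a)=+1.212e-05  f'(a)=-4.962e-01  a ← 45.573379 − (+1.212e-05/-4.962e-01) = 45.573404
iter 4: u=0.883213  f(a)=+1.023e-11  f'(a)=-4.962e-01  a ← 45.573404 − (+1.023e-11/-4.962e-01) = 45.573404
converged: |Δa| < 1e-12 after 4 iterations
sag = a·(cosh(S/(2a)) − 1) = 45.573404·(cosh(0.883213) − 1) = 18.961037
T_max/T_min = cosh(S/(2a)) = 1.416055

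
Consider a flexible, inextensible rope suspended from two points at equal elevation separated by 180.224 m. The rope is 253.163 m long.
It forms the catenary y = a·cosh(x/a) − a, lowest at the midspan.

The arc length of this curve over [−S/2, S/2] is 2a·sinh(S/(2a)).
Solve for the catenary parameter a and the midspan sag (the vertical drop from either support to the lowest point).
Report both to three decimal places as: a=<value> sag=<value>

a=61.055 sag=79.482

seed: a₀ = √(S³/(24(L−S))) = √(180.224³/(24·72.939)) = 57.827366
iter 1: u=1.558293  f(a)=+9.385e+00  f'(a)=-3.191e+00  a ← 57.827366 − (+9.385e+00/-3.191e+00) = 60.768787
iter 2: u=1.482867  f(a)=+7.636e-01  f'(a)=-2.691e+00  a ← 60.768787 − (+7.636e-01/-2.691e+00) = 61.052576
iter 3: u=1.475974  f(a)=+6.045e-03  f'(a)=-2.648e+00  a ← 61.052576 − (+6.045e-03/-2.648e+00) = 61.054858
iter 4: u=1.475919  f(a)=+3.854e-07  f'(a)=-2.648e+00  a ← 61.054858 − (+3.854e-07/-2.648e+00) = 61.054858
iter 5: u=1.475919  f(a)=+5.684e-14  f'(a)=-2.648e+00  a ← 61.054858 − (+5.684e-14/-2.648e+00) = 61.054858
converged: |Δa| < 1e-12 after 5 iterations
sag = a·(cosh(S/(2a)) − 1) = 61.054858·(cosh(1.475919) − 1) = 79.481870
T_max/T_min = cosh(S/(2a)) = 2.301811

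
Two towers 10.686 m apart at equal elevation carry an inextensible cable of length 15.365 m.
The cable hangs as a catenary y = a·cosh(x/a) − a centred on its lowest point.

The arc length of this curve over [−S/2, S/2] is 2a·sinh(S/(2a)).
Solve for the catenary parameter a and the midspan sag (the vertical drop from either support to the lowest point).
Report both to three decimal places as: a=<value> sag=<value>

seed: a₀ = √(S³/(24(L−S))) = √(10.686³/(24·4.679)) = 3.296405
iter 1: u=1.620856  f(a)=+6.545e-01  f'(a)=-3.658e+00  a ← 3.296405 − (+6.545e-01/-3.658e+00) = 3.475324
iter 2: u=1.537411  f(a)=+5.707e-02  f'(a)=-3.046e+00  a ← 3.475324 − (+5.707e-02/-3.046e+00) = 3.494060
iter 3: u=1.529167  f(a)=+5.253e-04  f'(a)=-2.990e+00  a ← 3.494060 − (+5.253e-04/-2.990e+00) = 3.494236
iter 4: u=1.529090  f(a)=+4.542e-08  f'(a)=-2.989e+00  a ← 3.494236 − (+4.542e-08/-2.989e+00) = 3.494236
iter 5: u=1.529090  f(a)=-1.776e-15  f'(a)=-2.989e+00  a ← 3.494236 − (-1.776e-15/-2.989e+00) = 3.494236
converged: |Δa| < 1e-12 after 5 iterations
sag = a·(cosh(S/(2a)) − 1) = 3.494236·(cosh(1.529090) − 1) = 4.945580
T_max/T_min = cosh(S/(2a)) = 2.415354

a=3.494 sag=4.946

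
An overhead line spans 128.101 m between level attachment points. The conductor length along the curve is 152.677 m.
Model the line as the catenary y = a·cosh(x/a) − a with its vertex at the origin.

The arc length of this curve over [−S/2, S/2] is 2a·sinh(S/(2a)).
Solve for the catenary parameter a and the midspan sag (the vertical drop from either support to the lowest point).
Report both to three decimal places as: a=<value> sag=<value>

seed: a₀ = √(S³/(24(L−S))) = √(128.101³/(24·24.576)) = 59.699069
iter 1: u=1.072889  f(a)=+1.454e+00  f'(a)=-9.221e-01  a ← 59.699069 − (+1.454e+00/-9.221e-01) = 61.275776
iter 2: u=1.045283  f(a)=+5.959e-02  f'(a)=-8.479e-01  a ← 61.275776 − (+5.959e-02/-8.479e-01) = 61.346053
iter 3: u=1.044085  f(a)=+1.096e-04  f'(a)=-8.448e-01  a ← 61.346053 − (+1.096e-04/-8.448e-01) = 61.346183
iter 4: u=1.044083  f(a)=+3.720e-10  f'(a)=-8.448e-01  a ← 61.346183 − (+3.720e-10/-8.448e-01) = 61.346183
iter 5: u=1.044083  f(a)=+0.000e+00  f'(a)=-8.448e-01  a ← 61.346183 − (+0.000e+00/-8.448e-01) = 61.346183
converged: |Δa| < 1e-12 after 5 iterations
sag = a·(cosh(S/(2a)) − 1) = 61.346183·(cosh(1.044083) − 1) = 36.587063
T_max/T_min = cosh(S/(2a)) = 1.596403

a=61.346 sag=36.587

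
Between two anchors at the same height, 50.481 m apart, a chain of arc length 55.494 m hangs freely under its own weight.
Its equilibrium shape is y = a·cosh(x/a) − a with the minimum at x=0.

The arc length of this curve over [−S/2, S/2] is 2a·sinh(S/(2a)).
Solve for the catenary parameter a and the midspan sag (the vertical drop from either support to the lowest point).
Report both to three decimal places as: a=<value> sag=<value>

a=33.176 sag=10.074

seed: a₀ = √(S³/(24(L−S))) = √(50.481³/(24·5.013)) = 32.699224
iter 1: u=0.771899  f(a)=+1.515e-01  f'(a)=-3.253e-01  a ← 32.699224 − (+1.515e-01/-3.253e-01) = 33.164925
iter 2: u=0.761060  f(a)=+3.297e-03  f'(a)=-3.113e-01  a ← 33.164925 − (+3.297e-03/-3.113e-01) = 33.175517
iter 3: u=0.760817  f(a)=+1.639e-06  f'(a)=-3.109e-01  a ← 33.175517 − (+1.639e-06/-3.109e-01) = 33.175522
iter 4: u=0.760817  f(a)=+4.050e-13  f'(a)=-3.109e-01  a ← 33.175522 − (+4.050e-13/-3.109e-01) = 33.175522
converged: |Δa| < 1e-12 after 4 iterations
sag = a·(cosh(S/(2a)) − 1) = 33.175522·(cosh(0.760817) − 1) = 10.073886
T_max/T_min = cosh(S/(2a)) = 1.303654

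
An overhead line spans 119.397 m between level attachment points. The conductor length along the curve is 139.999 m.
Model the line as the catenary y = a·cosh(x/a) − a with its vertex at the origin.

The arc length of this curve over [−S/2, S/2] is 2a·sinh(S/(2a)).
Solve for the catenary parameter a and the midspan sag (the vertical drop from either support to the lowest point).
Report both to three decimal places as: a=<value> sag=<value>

a=60.134 sag=32.148

seed: a₀ = √(S³/(24(L−S))) = √(119.397³/(24·20.602)) = 58.671854
iter 1: u=1.017498  f(a)=+1.093e+00  f'(a)=-7.777e-01  a ← 58.671854 − (+1.093e+00/-7.777e-01) = 60.077406
iter 2: u=0.993693  f(a)=+4.051e-02  f'(a)=-7.210e-01  a ← 60.077406 − (+4.051e-02/-7.210e-01) = 60.133594
iter 3: u=0.992765  f(a)=+6.040e-05  f'(a)=-7.189e-01  a ← 60.133594 − (+6.040e-05/-7.189e-01) = 60.133678
iter 4: u=0.992763  f(a)=+1.346e-10  f'(a)=-7.189e-01  a ← 60.133678 − (+1.346e-10/-7.189e-01) = 60.133678
iter 5: u=0.992763  f(a)=+2.842e-14  f'(a)=-7.189e-01  a ← 60.133678 − (+2.842e-14/-7.189e-01) = 60.133678
converged: |Δa| < 1e-12 after 5 iterations
sag = a·(cosh(S/(2a)) − 1) = 60.133678·(cosh(0.992763) − 1) = 32.148440
T_max/T_min = cosh(S/(2a)) = 1.534616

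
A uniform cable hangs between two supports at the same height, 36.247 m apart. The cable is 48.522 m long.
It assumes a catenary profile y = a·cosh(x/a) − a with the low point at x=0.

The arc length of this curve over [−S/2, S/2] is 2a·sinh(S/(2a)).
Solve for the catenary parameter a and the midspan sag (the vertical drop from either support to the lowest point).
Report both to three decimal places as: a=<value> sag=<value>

a=13.316 sag=14.359

seed: a₀ = √(S³/(24(L−S))) = √(36.247³/(24·12.275)) = 12.714279
iter 1: u=1.425445  f(a)=+1.309e+00  f'(a)=-2.353e+00  a ← 12.714279 − (+1.309e+00/-2.353e+00) = 13.270695
iter 2: u=1.365678  f(a)=+9.084e-02  f'(a)=-2.037e+00  a ← 13.270695 − (+9.084e-02/-2.037e+00) = 13.315301
iter 3: u=1.361103  f(a)=+5.096e-04  f'(a)=-2.014e+00  a ← 13.315301 − (+5.096e-04/-2.014e+00) = 13.315554
iter 4: u=1.361077  f(a)=+1.623e-08  f'(a)=-2.014e+00  a ← 13.315554 − (+1.623e-08/-2.014e+00) = 13.315554
iter 5: u=1.361077  f(a)=+0.000e+00  f'(a)=-2.014e+00  a ← 13.315554 − (+0.000e+00/-2.014e+00) = 13.315554
converged: |Δa| < 1e-12 after 5 iterations
sag = a·(cosh(S/(2a)) − 1) = 13.315554·(cosh(1.361077) − 1) = 14.359346
T_max/T_min = cosh(S/(2a)) = 2.078389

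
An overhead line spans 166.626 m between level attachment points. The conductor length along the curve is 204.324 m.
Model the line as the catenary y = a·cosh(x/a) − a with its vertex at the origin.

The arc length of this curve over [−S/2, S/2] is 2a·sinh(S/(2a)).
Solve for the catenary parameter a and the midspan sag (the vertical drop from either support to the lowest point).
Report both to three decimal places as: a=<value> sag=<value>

a=73.817 sag=52.223

seed: a₀ = √(S³/(24(L−S))) = √(166.626³/(24·37.698)) = 71.507135
iter 1: u=1.165101  f(a)=+2.643e+00  f'(a)=-1.205e+00  a ← 71.507135 − (+2.643e+00/-1.205e+00) = 73.701131
iter 2: u=1.130417  f(a)=+1.265e-01  f'(a)=-1.092e+00  a ← 73.701131 − (+1.265e-01/-1.092e+00) = 73.817009
iter 3: u=1.128642  f(a)=+3.222e-04  f'(a)=-1.086e+00  a ← 73.817009 − (+3.222e-04/-1.086e+00) = 73.817305
iter 4: u=1.128638  f(a)=+2.101e-09  f'(a)=-1.086e+00  a ← 73.817305 − (+2.101e-09/-1.086e+00) = 73.817305
iter 5: u=1.128638  f(a)=+0.000e+00  f'(a)=-1.086e+00  a ← 73.817305 − (+0.000e+00/-1.086e+00) = 73.817305
converged: |Δa| < 1e-12 after 5 iterations
sag = a·(cosh(S/(2a)) − 1) = 73.817305·(cosh(1.128638) − 1) = 52.222644
T_max/T_min = cosh(S/(2a)) = 1.707458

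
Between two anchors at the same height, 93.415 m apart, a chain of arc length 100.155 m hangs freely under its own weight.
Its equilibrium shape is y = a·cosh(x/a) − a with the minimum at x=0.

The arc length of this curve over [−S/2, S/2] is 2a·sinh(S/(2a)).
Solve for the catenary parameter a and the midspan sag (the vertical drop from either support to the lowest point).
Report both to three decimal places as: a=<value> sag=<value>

a=71.745 sag=15.749

seed: a₀ = √(S³/(24(L−S))) = √(93.415³/(24·6.740)) = 70.988722
iter 1: u=0.657957  f(a)=+1.474e-01  f'(a)=-1.982e-01  a ← 70.988722 − (+1.474e-01/-1.982e-01) = 71.732286
iter 2: u=0.651136  f(a)=+2.348e-03  f'(a)=-1.920e-01  a ← 71.732286 − (+2.348e-03/-1.920e-01) = 71.744517
iter 3: u=0.651025  f(a)=+6.172e-07  f'(a)=-1.919e-01  a ← 71.744517 − (+6.172e-07/-1.919e-01) = 71.744520
iter 4: u=0.651025  f(a)=+5.684e-14  f'(a)=-1.919e-01  a ← 71.744520 − (+5.684e-14/-1.919e-01) = 71.744520
converged: |Δa| < 1e-12 after 4 iterations
sag = a·(cosh(S/(2a)) − 1) = 71.744520·(cosh(0.651025) − 1) = 15.748521
T_max/T_min = cosh(S/(2a)) = 1.219508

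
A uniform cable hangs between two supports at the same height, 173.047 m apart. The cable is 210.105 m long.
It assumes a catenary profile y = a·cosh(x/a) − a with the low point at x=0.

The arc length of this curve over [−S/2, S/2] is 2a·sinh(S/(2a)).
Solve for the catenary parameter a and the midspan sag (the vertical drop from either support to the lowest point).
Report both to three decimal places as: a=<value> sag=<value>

seed: a₀ = √(S³/(24(L−S))) = √(173.047³/(24·37.058)) = 76.330745
iter 1: u=1.133534  f(a)=+2.455e+00  f'(a)=-1.102e+00  a ← 76.330745 − (+2.455e+00/-1.102e+00) = 78.559247
iter 2: u=1.101379  f(a)=+1.116e-01  f'(a)=-1.004e+00  a ← 78.559247 − (+1.116e-01/-1.004e+00) = 78.670471
iter 3: u=1.099822  f(a)=+2.550e-04  f'(a)=-9.989e-01  a ← 78.670471 − (+2.550e-04/-9.989e-01) = 78.670727
iter 4: u=1.099818  f(a)=+1.338e-09  f'(a)=-9.989e-01  a ← 78.670727 − (+1.338e-09/-9.989e-01) = 78.670727
iter 5: u=1.099818  f(a)=+0.000e+00  f'(a)=-9.989e-01  a ← 78.670727 − (+0.000e+00/-9.989e-01) = 78.670727
converged: |Δa| < 1e-12 after 5 iterations
sag = a·(cosh(S/(2a)) − 1) = 78.670727·(cosh(1.099818) − 1) = 52.573744
T_max/T_min = cosh(S/(2a)) = 1.668276

a=78.671 sag=52.574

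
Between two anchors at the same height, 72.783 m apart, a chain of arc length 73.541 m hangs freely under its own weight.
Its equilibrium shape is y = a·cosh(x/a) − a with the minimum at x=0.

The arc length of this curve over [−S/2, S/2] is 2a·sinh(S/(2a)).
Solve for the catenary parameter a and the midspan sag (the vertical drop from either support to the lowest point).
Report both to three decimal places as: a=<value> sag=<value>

a=145.808 sag=4.565

seed: a₀ = √(S³/(24(L−S))) = √(72.783³/(24·0.758)) = 145.581002
iter 1: u=0.249974  f(a)=+2.372e-03  f'(a)=-1.048e-02  a ← 145.581002 − (+2.372e-03/-1.048e-02) = 145.807347
iter 2: u=0.249586  f(a)=+5.543e-06  f'(a)=-1.043e-02  a ← 145.807347 − (+5.543e-06/-1.043e-02) = 145.807878
iter 3: u=0.249585  f(a)=+3.043e-11  f'(a)=-1.043e-02  a ← 145.807878 − (+3.043e-11/-1.043e-02) = 145.807878
iter 4: u=0.249585  f(a)=-1.421e-14  f'(a)=-1.043e-02  a ← 145.807878 − (-1.421e-14/-1.043e-02) = 145.807878
converged: |Δa| < 1e-12 after 4 iterations
sag = a·(cosh(S/(2a)) − 1) = 145.807878·(cosh(0.249585) − 1) = 4.565015
T_max/T_min = cosh(S/(2a)) = 1.031308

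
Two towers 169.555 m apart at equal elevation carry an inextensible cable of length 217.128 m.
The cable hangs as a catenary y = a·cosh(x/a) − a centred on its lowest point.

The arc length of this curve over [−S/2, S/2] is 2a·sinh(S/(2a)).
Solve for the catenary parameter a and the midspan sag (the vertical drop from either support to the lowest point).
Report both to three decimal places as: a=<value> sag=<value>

a=67.930 sag=60.135

seed: a₀ = √(S³/(24(L−S))) = √(169.555³/(24·47.573)) = 65.340133
iter 1: u=1.297480  f(a)=+4.169e+00  f'(a)=-1.717e+00  a ← 65.340133 − (+4.169e+00/-1.717e+00) = 67.768700
iter 2: u=1.250983  f(a)=+2.437e-01  f'(a)=-1.521e+00  a ← 67.768700 − (+2.437e-01/-1.521e+00) = 67.928896
iter 3: u=1.248033  f(a)=+9.471e-04  f'(a)=-1.509e+00  a ← 67.928896 − (+9.471e-04/-1.509e+00) = 67.929524
iter 4: u=1.248021  f(a)=+1.443e-08  f'(a)=-1.509e+00  a ← 67.929524 − (+1.443e-08/-1.509e+00) = 67.929524
iter 5: u=1.248021  f(a)=-2.842e-14  f'(a)=-1.509e+00  a ← 67.929524 − (-2.842e-14/-1.509e+00) = 67.929524
converged: |Δa| < 1e-12 after 5 iterations
sag = a·(cosh(S/(2a)) − 1) = 67.929524·(cosh(1.248021) − 1) = 60.135156
T_max/T_min = cosh(S/(2a)) = 1.885258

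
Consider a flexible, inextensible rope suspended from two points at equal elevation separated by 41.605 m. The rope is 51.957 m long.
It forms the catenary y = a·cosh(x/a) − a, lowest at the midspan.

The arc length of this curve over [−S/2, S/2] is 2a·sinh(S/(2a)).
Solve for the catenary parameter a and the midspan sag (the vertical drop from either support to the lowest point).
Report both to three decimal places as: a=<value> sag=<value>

seed: a₀ = √(S³/(24(L−S))) = √(41.605³/(24·10.352)) = 17.025526
iter 1: u=1.221842  f(a)=+8.008e-01  f'(a)=-1.408e+00  a ← 17.025526 − (+8.008e-01/-1.408e+00) = 17.594434
iter 2: u=1.182334  f(a)=+4.189e-02  f'(a)=-1.264e+00  a ← 17.594434 − (+4.189e-02/-1.264e+00) = 17.627578
iter 3: u=1.180111  f(a)=+1.286e-04  f'(a)=-1.256e+00  a ← 17.627578 − (+1.286e-04/-1.256e+00) = 17.627681
iter 4: u=1.180104  f(a)=+1.221e-09  f'(a)=-1.256e+00  a ← 17.627681 − (+1.221e-09/-1.256e+00) = 17.627681
iter 5: u=1.180104  f(a)=-7.105e-15  f'(a)=-1.256e+00  a ← 17.627681 − (-7.105e-15/-1.256e+00) = 17.627681
converged: |Δa| < 1e-12 after 5 iterations
sag = a·(cosh(S/(2a)) − 1) = 17.627681·(cosh(1.180104) − 1) = 13.766866
T_max/T_min = cosh(S/(2a)) = 1.780980

a=17.628 sag=13.767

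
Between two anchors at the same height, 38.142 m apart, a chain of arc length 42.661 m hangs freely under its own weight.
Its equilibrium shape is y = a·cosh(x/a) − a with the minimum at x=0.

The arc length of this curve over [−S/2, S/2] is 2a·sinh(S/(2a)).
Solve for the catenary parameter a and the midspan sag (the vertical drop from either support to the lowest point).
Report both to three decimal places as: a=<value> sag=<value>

seed: a₀ = √(S³/(24(L−S))) = √(38.142³/(24·4.519)) = 22.619260
iter 1: u=0.843131  f(a)=+1.634e-01  f'(a)=-4.287e-01  a ← 22.619260 − (+1.634e-01/-4.287e-01) = 23.000330
iter 2: u=0.829162  f(a)=+4.220e-03  f'(a)=-4.068e-01  a ← 23.000330 − (+4.220e-03/-4.068e-01) = 23.010703
iter 3: u=0.828788  f(a)=+2.981e-06  f'(a)=-4.062e-01  a ← 23.010703 − (+2.981e-06/-4.062e-01) = 23.010710
iter 4: u=0.828788  f(a)=+1.492e-12  f'(a)=-4.062e-01  a ← 23.010710 − (+1.492e-12/-4.062e-01) = 23.010710
converged: |Δa| < 1e-12 after 4 iterations
sag = a·(cosh(S/(2a)) − 1) = 23.010710·(cosh(0.828788) − 1) = 8.365762
T_max/T_min = cosh(S/(2a)) = 1.363559

a=23.011 sag=8.366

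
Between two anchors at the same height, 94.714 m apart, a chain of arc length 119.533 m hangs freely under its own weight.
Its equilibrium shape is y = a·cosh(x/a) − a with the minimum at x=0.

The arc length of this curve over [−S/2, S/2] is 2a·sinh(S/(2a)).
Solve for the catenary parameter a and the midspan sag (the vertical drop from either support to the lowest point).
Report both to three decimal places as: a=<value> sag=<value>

seed: a₀ = √(S³/(24(L−S))) = √(94.714³/(24·24.819)) = 37.767958
iter 1: u=1.253894  f(a)=+2.026e+00  f'(a)=-1.533e+00  a ← 37.767958 − (+2.026e+00/-1.533e+00) = 39.089487
iter 2: u=1.211502  f(a)=+1.112e-01  f'(a)=-1.369e+00  a ← 39.089487 − (+1.112e-01/-1.369e+00) = 39.170711
iter 3: u=1.208990  f(a)=+3.779e-04  f'(a)=-1.360e+00  a ← 39.170711 − (+3.779e-04/-1.360e+00) = 39.170989
iter 4: u=1.208981  f(a)=+4.400e-09  f'(a)=-1.359e+00  a ← 39.170989 − (+4.400e-09/-1.359e+00) = 39.170989
iter 5: u=1.208981  f(a)=-2.842e-14  f'(a)=-1.359e+00  a ← 39.170989 − (-2.842e-14/-1.359e+00) = 39.170989
converged: |Δa| < 1e-12 after 5 iterations
sag = a·(cosh(S/(2a)) − 1) = 39.170989·(cosh(1.208981) − 1) = 32.288096
T_max/T_min = cosh(S/(2a)) = 1.824286

a=39.171 sag=32.288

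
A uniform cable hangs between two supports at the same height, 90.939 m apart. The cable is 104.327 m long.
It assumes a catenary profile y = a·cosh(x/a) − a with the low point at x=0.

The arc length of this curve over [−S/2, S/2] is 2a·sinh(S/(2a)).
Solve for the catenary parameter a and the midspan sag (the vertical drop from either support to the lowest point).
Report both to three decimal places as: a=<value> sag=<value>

seed: a₀ = √(S³/(24(L−S))) = √(90.939³/(24·13.388)) = 48.379546
iter 1: u=0.939850  f(a)=+6.039e-01  f'(a)=-6.039e-01  a ← 48.379546 − (+6.039e-01/-6.039e-01) = 49.379496
iter 2: u=0.920817  f(a)=+1.923e-02  f'(a)=-5.660e-01  a ← 49.379496 − (+1.923e-02/-5.660e-01) = 49.413471
iter 3: u=0.920184  f(a)=+2.092e-05  f'(a)=-5.648e-01  a ← 49.413471 − (+2.092e-05/-5.648e-01) = 49.413508
iter 4: u=0.920184  f(a)=+2.483e-11  f'(a)=-5.648e-01  a ← 49.413508 − (+2.483e-11/-5.648e-01) = 49.413508
converged: |Δa| < 1e-12 after 4 iterations
sag = a·(cosh(S/(2a)) − 1) = 49.413508·(cosh(0.920184) − 1) = 22.438600
T_max/T_min = cosh(S/(2a)) = 1.454099

a=49.414 sag=22.439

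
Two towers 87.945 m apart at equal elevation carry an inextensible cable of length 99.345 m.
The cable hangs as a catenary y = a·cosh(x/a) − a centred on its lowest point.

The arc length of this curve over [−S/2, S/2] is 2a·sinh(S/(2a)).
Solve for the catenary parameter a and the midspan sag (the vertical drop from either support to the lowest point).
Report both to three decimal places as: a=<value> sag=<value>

a=50.803 sag=20.249

seed: a₀ = √(S³/(24(L−S))) = √(87.945³/(24·11.400)) = 49.860736
iter 1: u=0.881906  f(a)=+4.516e-01  f'(a)=-4.938e-01  a ← 49.860736 − (+4.516e-01/-4.938e-01) = 50.775244
iter 2: u=0.866022  f(a)=+1.272e-02  f'(a)=-4.664e-01  a ← 50.775244 − (+1.272e-02/-4.664e-01) = 50.802528
iter 3: u=0.865557  f(a)=+1.075e-05  f'(a)=-4.656e-01  a ← 50.802528 − (+1.075e-05/-4.656e-01) = 50.802551
iter 4: u=0.865557  f(a)=+7.688e-12  f'(a)=-4.656e-01  a ← 50.802551 − (+7.688e-12/-4.656e-01) = 50.802551
converged: |Δa| < 1e-12 after 4 iterations
sag = a·(cosh(S/(2a)) − 1) = 50.802551·(cosh(0.865557) − 1) = 20.248532
T_max/T_min = cosh(S/(2a)) = 1.398573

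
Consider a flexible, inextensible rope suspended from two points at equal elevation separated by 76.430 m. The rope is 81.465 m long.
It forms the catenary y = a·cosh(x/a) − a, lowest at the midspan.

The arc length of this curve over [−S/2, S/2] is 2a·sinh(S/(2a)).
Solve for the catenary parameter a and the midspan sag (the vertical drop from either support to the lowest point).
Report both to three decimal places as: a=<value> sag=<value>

a=61.376 sag=12.286

seed: a₀ = √(S³/(24(L−S))) = √(76.430³/(24·5.035)) = 60.784162
iter 1: u=0.628700  f(a)=+1.004e-01  f'(a)=-1.723e-01  a ← 60.784162 − (+1.004e-01/-1.723e-01) = 61.367120
iter 2: u=0.622728  f(a)=+1.463e-03  f'(a)=-1.673e-01  a ← 61.367120 − (+1.463e-03/-1.673e-01) = 61.375866
iter 3: u=0.622639  f(a)=+3.208e-07  f'(a)=-1.672e-01  a ← 61.375866 − (+3.208e-07/-1.672e-01) = 61.375868
iter 4: u=0.622639  f(a)=+1.421e-14  f'(a)=-1.672e-01  a ← 61.375868 − (+1.421e-14/-1.672e-01) = 61.375868
converged: |Δa| < 1e-12 after 4 iterations
sag = a·(cosh(S/(2a)) − 1) = 61.375868·(cosh(0.622639) − 1) = 12.286427
T_max/T_min = cosh(S/(2a)) = 1.200183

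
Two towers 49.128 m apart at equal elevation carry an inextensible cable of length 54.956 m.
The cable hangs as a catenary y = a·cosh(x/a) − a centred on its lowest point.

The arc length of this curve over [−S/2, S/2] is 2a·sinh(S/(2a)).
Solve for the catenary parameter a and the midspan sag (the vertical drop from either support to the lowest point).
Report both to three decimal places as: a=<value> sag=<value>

seed: a₀ = √(S³/(24(L−S))) = √(49.128³/(24·5.828)) = 29.115767
iter 1: u=0.843667  f(a)=+2.110e-01  f'(a)=-4.296e-01  a ← 29.115767 − (+2.110e-01/-4.296e-01) = 29.606874
iter 2: u=0.829672  f(a)=+5.456e-03  f'(a)=-4.076e-01  a ← 29.606874 − (+5.456e-03/-4.076e-01) = 29.620260
iter 3: u=0.829297  f(a)=+3.864e-06  f'(a)=-4.070e-01  a ← 29.620260 − (+3.864e-06/-4.070e-01) = 29.620269
iter 4: u=0.829297  f(a)=+1.947e-12  f'(a)=-4.070e-01  a ← 29.620269 − (+1.947e-12/-4.070e-01) = 29.620269
converged: |Δa| < 1e-12 after 4 iterations
sag = a·(cosh(S/(2a)) − 1) = 29.620269·(cosh(0.829297) − 1) = 10.782711
T_max/T_min = cosh(S/(2a)) = 1.364032

a=29.620 sag=10.783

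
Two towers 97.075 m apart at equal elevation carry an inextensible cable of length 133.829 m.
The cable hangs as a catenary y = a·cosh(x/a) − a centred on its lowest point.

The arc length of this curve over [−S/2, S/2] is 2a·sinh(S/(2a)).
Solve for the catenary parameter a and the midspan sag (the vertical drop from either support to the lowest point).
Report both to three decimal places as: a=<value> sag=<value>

a=33.893 sag=41.115

seed: a₀ = √(S³/(24(L−S))) = √(97.075³/(24·36.754)) = 32.203507
iter 1: u=1.507212  f(a)=+4.408e+00  f'(a)=-2.845e+00  a ← 32.203507 − (+4.408e+00/-2.845e+00) = 33.752787
iter 2: u=1.438029  f(a)=+3.380e-01  f'(a)=-2.424e+00  a ← 33.752787 − (+3.380e-01/-2.424e+00) = 33.892249
iter 3: u=1.432112  f(a)=+2.353e-03  f'(a)=-2.390e+00  a ← 33.892249 − (+2.353e-03/-2.390e+00) = 33.893233
iter 4: u=1.432071  f(a)=+1.158e-07  f'(a)=-2.390e+00  a ← 33.893233 − (+1.158e-07/-2.390e+00) = 33.893233
iter 5: u=1.432071  f(a)=+2.842e-14  f'(a)=-2.390e+00  a ← 33.893233 − (+2.842e-14/-2.390e+00) = 33.893233
converged: |Δa| < 1e-12 after 5 iterations
sag = a·(cosh(S/(2a)) − 1) = 33.893233·(cosh(1.432071) − 1) = 41.115443
T_max/T_min = cosh(S/(2a)) = 2.213087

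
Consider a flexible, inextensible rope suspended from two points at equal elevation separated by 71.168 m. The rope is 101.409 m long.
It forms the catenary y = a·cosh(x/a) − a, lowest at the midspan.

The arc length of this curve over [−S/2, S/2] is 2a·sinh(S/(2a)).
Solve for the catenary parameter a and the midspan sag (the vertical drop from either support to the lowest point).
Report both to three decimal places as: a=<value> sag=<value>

seed: a₀ = √(S³/(24(L−S))) = √(71.168³/(24·30.241)) = 22.285555
iter 1: u=1.596729  f(a)=+4.098e+00  f'(a)=-3.472e+00  a ← 22.285555 − (+4.098e+00/-3.472e+00) = 23.465735
iter 2: u=1.516424  f(a)=+3.480e-01  f'(a)=-2.905e+00  a ← 23.465735 − (+3.480e-01/-2.905e+00) = 23.585523
iter 3: u=1.508722  f(a)=+3.025e-03  f'(a)=-2.855e+00  a ← 23.585523 − (+3.025e-03/-2.855e+00) = 23.586583
iter 4: u=1.508654  f(a)=+2.329e-07  f'(a)=-2.854e+00  a ← 23.586583 − (+2.329e-07/-2.854e+00) = 23.586583
iter 5: u=1.508654  f(a)=-4.263e-14  f'(a)=-2.854e+00  a ← 23.586583 − (-4.263e-14/-2.854e+00) = 23.586583
converged: |Δa| < 1e-12 after 5 iterations
sag = a·(cosh(S/(2a)) − 1) = 23.586583·(cosh(1.508654) − 1) = 32.335445
T_max/T_min = cosh(S/(2a)) = 2.370925

a=23.587 sag=32.335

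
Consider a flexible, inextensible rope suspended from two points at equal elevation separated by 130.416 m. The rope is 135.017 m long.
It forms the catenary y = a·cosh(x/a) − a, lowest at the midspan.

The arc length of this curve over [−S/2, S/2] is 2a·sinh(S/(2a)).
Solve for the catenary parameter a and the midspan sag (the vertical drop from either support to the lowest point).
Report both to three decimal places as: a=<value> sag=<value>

seed: a₀ = √(S³/(24(L−S))) = √(130.416³/(24·4.601)) = 141.730910
iter 1: u=0.460083  f(a)=+4.894e-02  f'(a)=-6.631e-02  a ← 141.730910 − (+4.894e-02/-6.631e-02) = 142.468987
iter 2: u=0.457700  f(a)=+3.849e-04  f'(a)=-6.527e-02  a ← 142.468987 − (+3.849e-04/-6.527e-02) = 142.474885
iter 3: u=0.457681  f(a)=+2.423e-08  f'(a)=-6.526e-02  a ← 142.474885 − (+2.423e-08/-6.526e-02) = 142.474885
iter 4: u=0.457681  f(a)=+0.000e+00  f'(a)=-6.526e-02  a ← 142.474885 − (+0.000e+00/-6.526e-02) = 142.474885
converged: |Δa| < 1e-12 after 4 iterations
sag = a·(cosh(S/(2a)) − 1) = 142.474885·(cosh(0.457681) − 1) = 15.184528
T_max/T_min = cosh(S/(2a)) = 1.106577

a=142.475 sag=15.185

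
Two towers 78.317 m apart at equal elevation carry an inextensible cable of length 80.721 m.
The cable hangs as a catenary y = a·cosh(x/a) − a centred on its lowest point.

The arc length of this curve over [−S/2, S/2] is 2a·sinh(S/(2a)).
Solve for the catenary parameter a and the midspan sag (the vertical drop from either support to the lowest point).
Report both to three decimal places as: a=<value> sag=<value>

seed: a₀ = √(S³/(24(L−S))) = √(78.317³/(24·2.404)) = 91.245449
iter 1: u=0.429156  f(a)=+2.224e-02  f'(a)=-5.367e-02  a ← 91.245449 − (+2.224e-02/-5.367e-02) = 91.659743
iter 2: u=0.427216  f(a)=+1.523e-04  f'(a)=-5.294e-02  a ← 91.659743 − (+1.523e-04/-5.294e-02) = 91.662621
iter 3: u=0.427202  f(a)=+7.262e-09  f'(a)=-5.293e-02  a ← 91.662621 − (+7.262e-09/-5.293e-02) = 91.662621
iter 4: u=0.427202  f(a)=+0.000e+00  f'(a)=-5.293e-02  a ← 91.662621 − (+0.000e+00/-5.293e-02) = 91.662621
converged: |Δa| < 1e-12 after 4 iterations
sag = a·(cosh(S/(2a)) − 1) = 91.662621·(cosh(0.427202) − 1) = 8.492289
T_max/T_min = cosh(S/(2a)) = 1.092647

a=91.663 sag=8.492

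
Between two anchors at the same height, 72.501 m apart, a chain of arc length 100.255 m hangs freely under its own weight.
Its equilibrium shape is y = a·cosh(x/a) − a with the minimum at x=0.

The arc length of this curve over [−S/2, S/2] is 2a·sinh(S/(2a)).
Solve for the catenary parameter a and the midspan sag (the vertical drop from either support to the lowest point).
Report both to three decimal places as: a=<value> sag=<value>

a=25.187 sag=30.912

seed: a₀ = √(S³/(24(L−S))) = √(72.501³/(24·27.754)) = 23.919251
iter 1: u=1.515537  f(a)=+3.367e+00  f'(a)=-2.899e+00  a ← 23.919251 − (+3.367e+00/-2.899e+00) = 25.080682
iter 2: u=1.445355  f(a)=+2.608e-01  f'(a)=-2.466e+00  a ← 25.080682 − (+2.608e-01/-2.466e+00) = 25.186434
iter 3: u=1.439287  f(a)=+1.855e-03  f'(a)=-2.431e+00  a ← 25.186434 − (+1.855e-03/-2.431e+00) = 25.187197
iter 4: u=1.439243  f(a)=+9.526e-08  f'(a)=-2.431e+00  a ← 25.187197 − (+9.526e-08/-2.431e+00) = 25.187197
iter 5: u=1.439243  f(a)=+1.421e-14  f'(a)=-2.431e+00  a ← 25.187197 − (+1.421e-14/-2.431e+00) = 25.187197
converged: |Δa| < 1e-12 after 5 iterations
sag = a·(cosh(S/(2a)) − 1) = 25.187197·(cosh(1.439243) − 1) = 30.912367
T_max/T_min = cosh(S/(2a)) = 2.227305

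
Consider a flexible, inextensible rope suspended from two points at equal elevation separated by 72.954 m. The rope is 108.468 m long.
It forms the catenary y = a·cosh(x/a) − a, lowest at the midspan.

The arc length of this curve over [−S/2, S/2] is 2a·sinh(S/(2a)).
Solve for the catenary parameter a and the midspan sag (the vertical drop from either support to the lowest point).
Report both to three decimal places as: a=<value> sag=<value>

seed: a₀ = √(S³/(24(L−S))) = √(72.954³/(24·35.514)) = 21.343628
iter 1: u=1.709035  f(a)=+5.562e+00  f'(a)=-4.407e+00  a ← 21.343628 − (+5.562e+00/-4.407e+00) = 22.605783
iter 2: u=1.613614  f(a)=+5.316e-01  f'(a)=-3.601e+00  a ← 22.605783 − (+5.316e-01/-3.601e+00) = 22.753380
iter 3: u=1.603146  f(a)=+5.988e-03  f'(a)=-3.521e+00  a ← 22.753380 − (+5.988e-03/-3.521e+00) = 22.755081
iter 4: u=1.603027  f(a)=+7.786e-07  f'(a)=-3.520e+00  a ← 22.755081 − (+7.786e-07/-3.520e+00) = 22.755081
iter 5: u=1.603027  f(a)=+1.421e-14  f'(a)=-3.520e+00  a ← 22.755081 − (+1.421e-14/-3.520e+00) = 22.755081
converged: |Δa| < 1e-12 after 5 iterations
sag = a·(cosh(S/(2a)) − 1) = 22.755081·(cosh(1.603027) − 1) = 36.059207
T_max/T_min = cosh(S/(2a)) = 2.584666

a=22.755 sag=36.059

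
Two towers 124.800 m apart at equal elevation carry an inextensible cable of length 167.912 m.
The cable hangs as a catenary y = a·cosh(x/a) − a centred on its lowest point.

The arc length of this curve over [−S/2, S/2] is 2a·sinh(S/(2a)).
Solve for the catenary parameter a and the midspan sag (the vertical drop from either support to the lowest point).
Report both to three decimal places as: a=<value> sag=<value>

a=45.431 sag=50.029

seed: a₀ = √(S³/(24(L−S))) = √(124.800³/(24·43.112)) = 43.342821
iter 1: u=1.439685  f(a)=+4.695e+00  f'(a)=-2.433e+00  a ← 43.342821 − (+4.695e+00/-2.433e+00) = 45.272158
iter 2: u=1.378331  f(a)=+3.317e-01  f'(a)=-2.101e+00  a ← 45.272158 − (+3.317e-01/-2.101e+00) = 45.430050
iter 3: u=1.373540  f(a)=+1.934e-03  f'(a)=-2.076e+00  a ← 45.430050 − (+1.934e-03/-2.076e+00) = 45.430981
iter 4: u=1.373512  f(a)=+6.656e-08  f'(a)=-2.076e+00  a ← 45.430981 − (+6.656e-08/-2.076e+00) = 45.430981
iter 5: u=1.373512  f(a)=+5.684e-14  f'(a)=-2.076e+00  a ← 45.430981 − (+5.684e-14/-2.076e+00) = 45.430981
converged: |Δa| < 1e-12 after 5 iterations
sag = a·(cosh(S/(2a)) − 1) = 45.430981·(cosh(1.373512) − 1) = 50.028874
T_max/T_min = cosh(S/(2a)) = 2.101206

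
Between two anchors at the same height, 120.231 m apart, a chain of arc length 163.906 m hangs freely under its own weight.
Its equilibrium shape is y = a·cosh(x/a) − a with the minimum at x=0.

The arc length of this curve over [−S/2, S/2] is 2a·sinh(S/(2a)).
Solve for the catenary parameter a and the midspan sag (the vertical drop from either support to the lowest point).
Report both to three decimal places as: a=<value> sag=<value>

seed: a₀ = √(S³/(24(L−S))) = √(120.231³/(24·43.675)) = 40.719516
iter 1: u=1.476331  f(a)=+5.014e+00  f'(a)=-2.651e+00  a ← 40.719516 − (+5.014e+00/-2.651e+00) = 42.611239
iter 2: u=1.410790  f(a)=+3.706e-01  f'(a)=-2.272e+00  a ← 42.611239 − (+3.706e-01/-2.272e+00) = 42.774352
iter 3: u=1.405410  f(a)=+2.382e-03  f'(a)=-2.243e+00  a ← 42.774352 − (+2.382e-03/-2.243e+00) = 42.775414
iter 4: u=1.405375  f(a)=+9.975e-08  f'(a)=-2.243e+00  a ← 42.775414 − (+9.975e-08/-2.243e+00) = 42.775414
iter 5: u=1.405375  f(a)=+0.000e+00  f'(a)=-2.243e+00  a ← 42.775414 − (+0.000e+00/-2.243e+00) = 42.775414
converged: |Δa| < 1e-12 after 5 iterations
sag = a·(cosh(S/(2a)) − 1) = 42.775414·(cosh(1.405375) − 1) = 49.669328
T_max/T_min = cosh(S/(2a)) = 2.161165

a=42.775 sag=49.669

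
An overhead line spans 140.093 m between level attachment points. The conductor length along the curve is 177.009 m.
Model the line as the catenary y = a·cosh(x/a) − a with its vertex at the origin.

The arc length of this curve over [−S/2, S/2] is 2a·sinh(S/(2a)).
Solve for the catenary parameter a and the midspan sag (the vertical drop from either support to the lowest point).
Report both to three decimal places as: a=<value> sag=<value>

seed: a₀ = √(S³/(24(L−S))) = √(140.093³/(24·36.916)) = 55.707249
iter 1: u=1.257404  f(a)=+3.031e+00  f'(a)=-1.547e+00  a ← 55.707249 − (+3.031e+00/-1.547e+00) = 57.666175
iter 2: u=1.214690  f(a)=+1.672e-01  f'(a)=-1.381e+00  a ← 57.666175 − (+1.672e-01/-1.381e+00) = 57.787272
iter 3: u=1.212144  f(a)=+5.746e-04  f'(a)=-1.371e+00  a ← 57.787272 − (+5.746e-04/-1.371e+00) = 57.787692
iter 4: u=1.212135  f(a)=+6.839e-09  f'(a)=-1.371e+00  a ← 57.787692 − (+6.839e-09/-1.371e+00) = 57.787692
iter 5: u=1.212135  f(a)=+0.000e+00  f'(a)=-1.371e+00  a ← 57.787692 − (+0.000e+00/-1.371e+00) = 57.787692
converged: |Δa| < 1e-12 after 5 iterations
sag = a·(cosh(S/(2a)) − 1) = 57.787692·(cosh(1.212135) − 1) = 47.912185
T_max/T_min = cosh(S/(2a)) = 1.829107

a=57.788 sag=47.912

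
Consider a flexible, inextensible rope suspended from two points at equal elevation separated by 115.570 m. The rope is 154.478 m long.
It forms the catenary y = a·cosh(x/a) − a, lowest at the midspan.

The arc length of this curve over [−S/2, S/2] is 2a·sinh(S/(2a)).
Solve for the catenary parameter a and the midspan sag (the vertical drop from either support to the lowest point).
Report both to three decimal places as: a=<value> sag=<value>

a=42.570 sag=45.623

seed: a₀ = √(S³/(24(L−S))) = √(115.570³/(24·38.908)) = 40.657680
iter 1: u=1.421257  f(a)=+4.124e+00  f'(a)=-2.329e+00  a ← 40.657680 − (+4.124e+00/-2.329e+00) = 42.428039
iter 2: u=1.361953  f(a)=+2.847e-01  f'(a)=-2.018e+00  a ← 42.428039 − (+2.847e-01/-2.018e+00) = 42.569096
iter 3: u=1.357440  f(a)=+1.579e-03  f'(a)=-1.996e+00  a ← 42.569096 − (+1.579e-03/-1.996e+00) = 42.569887
iter 4: u=1.357415  f(a)=+4.914e-08  f'(a)=-1.996e+00  a ← 42.569887 − (+4.914e-08/-1.996e+00) = 42.569887
iter 5: u=1.357415  f(a)=-2.842e-14  f'(a)=-1.996e+00  a ← 42.569887 − (-2.842e-14/-1.996e+00) = 42.569887
converged: |Δa| < 1e-12 after 5 iterations
sag = a·(cosh(S/(2a)) − 1) = 42.569887·(cosh(1.357415) − 1) = 45.623415
T_max/T_min = cosh(S/(2a)) = 2.071730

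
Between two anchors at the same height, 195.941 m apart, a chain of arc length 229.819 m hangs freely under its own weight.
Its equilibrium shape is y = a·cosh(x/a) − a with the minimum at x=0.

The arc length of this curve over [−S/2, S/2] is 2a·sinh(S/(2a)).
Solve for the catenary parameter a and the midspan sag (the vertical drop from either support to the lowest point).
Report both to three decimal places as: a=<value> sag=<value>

a=98.590 sag=52.817

seed: a₀ = √(S³/(24(L−S))) = √(195.941³/(24·33.878)) = 96.188572
iter 1: u=1.018525  f(a)=+1.801e+00  f'(a)=-7.802e-01  a ← 96.188572 − (+1.801e+00/-7.802e-01) = 98.497182
iter 2: u=0.994653  f(a)=+6.689e-02  f'(a)=-7.233e-01  a ← 98.497182 − (+6.689e-02/-7.233e-01) = 98.589662
iter 3: u=0.993720  f(a)=+1.001e-04  f'(a)=-7.211e-01  a ← 98.589662 − (+1.001e-04/-7.211e-01) = 98.589801
iter 4: u=0.993718  f(a)=+2.250e-10  f'(a)=-7.211e-01  a ← 98.589801 − (+2.250e-10/-7.211e-01) = 98.589801
iter 5: u=0.993718  f(a)=+2.842e-14  f'(a)=-7.211e-01  a ← 98.589801 − (+2.842e-14/-7.211e-01) = 98.589801
converged: |Δa| < 1e-12 after 5 iterations
sag = a·(cosh(S/(2a)) − 1) = 98.589801·(cosh(0.993718) − 1) = 52.817405
T_max/T_min = cosh(S/(2a)) = 1.535729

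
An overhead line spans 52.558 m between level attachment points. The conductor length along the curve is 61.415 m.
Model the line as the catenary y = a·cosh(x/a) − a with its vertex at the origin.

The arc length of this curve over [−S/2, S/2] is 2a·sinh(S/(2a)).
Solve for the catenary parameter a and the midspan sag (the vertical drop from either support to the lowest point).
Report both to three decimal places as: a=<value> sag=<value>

seed: a₀ = √(S³/(24(L−S))) = √(52.558³/(24·8.857)) = 26.134206
iter 1: u=1.005540  f(a)=+4.587e-01  f'(a)=-7.489e-01  a ← 26.134206 − (+4.587e-01/-7.489e-01) = 26.746737
iter 2: u=0.982512  f(a)=+1.662e-02  f'(a)=-6.955e-01  a ← 26.746737 − (+1.662e-02/-6.955e-01) = 26.770637
iter 3: u=0.981635  f(a)=+2.365e-05  f'(a)=-6.935e-01  a ← 26.770637 − (+2.365e-05/-6.935e-01) = 26.770671
iter 4: u=0.981634  f(a)=+4.798e-11  f'(a)=-6.935e-01  a ← 26.770671 − (+4.798e-11/-6.935e-01) = 26.770671
iter 5: u=0.981634  f(a)=+7.105e-15  f'(a)=-6.935e-01  a ← 26.770671 − (+7.105e-15/-6.935e-01) = 26.770671
converged: |Δa| < 1e-12 after 5 iterations
sag = a·(cosh(S/(2a)) − 1) = 26.770671·(cosh(0.981634) − 1) = 13.967755
T_max/T_min = cosh(S/(2a)) = 1.521756

a=26.771 sag=13.968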